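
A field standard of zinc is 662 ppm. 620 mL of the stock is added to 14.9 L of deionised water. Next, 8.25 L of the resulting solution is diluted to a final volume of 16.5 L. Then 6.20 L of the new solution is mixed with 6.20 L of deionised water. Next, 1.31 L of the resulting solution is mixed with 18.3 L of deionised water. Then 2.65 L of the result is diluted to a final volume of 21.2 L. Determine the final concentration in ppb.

55.2 ppb

Overall dilution factor = 25.03 × 2 × 2 × 14.97 × 8 = 1.20 × 10⁴.
662 ppm / 1.20 × 10⁴ = 0.0552 ppm = 55.2 ppb.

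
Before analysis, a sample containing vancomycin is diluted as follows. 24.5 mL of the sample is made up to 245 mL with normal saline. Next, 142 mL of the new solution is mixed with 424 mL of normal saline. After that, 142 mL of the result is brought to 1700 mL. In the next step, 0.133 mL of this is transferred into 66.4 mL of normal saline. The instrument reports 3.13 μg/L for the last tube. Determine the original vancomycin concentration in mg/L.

Overall dilution factor = 10 × 3.986 × 11.97 × 500.2 = 2.39 × 10⁵.
Original = 3.13 μg/L × 2.39 × 10⁵ = 7.47 × 10⁵ μg/L = 747 mg/L.

747 mg/L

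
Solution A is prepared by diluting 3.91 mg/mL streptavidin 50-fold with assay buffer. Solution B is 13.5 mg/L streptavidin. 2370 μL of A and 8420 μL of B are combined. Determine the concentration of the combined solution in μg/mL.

27.7 μg/mL

C_A = 3.91 mg/mL / 50 = 0.0782 mg/mL.
C_B = 13.5 mg/L = 0.0135 mg/mL.
C_mix = (C_A·V_A + C_B·V_B)/(V_A + V_B) = (0.0782×2370 + 0.0135×8420) / 10790 = 0.0277 mg/mL = 27.7 μg/mL.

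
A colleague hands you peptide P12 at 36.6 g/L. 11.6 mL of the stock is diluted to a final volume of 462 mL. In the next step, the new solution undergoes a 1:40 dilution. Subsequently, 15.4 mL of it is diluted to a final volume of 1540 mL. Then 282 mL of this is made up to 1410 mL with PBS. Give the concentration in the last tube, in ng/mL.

45.9 ng/mL

Overall dilution factor = 39.83 × 40 × 100 × 5 = 7.97 × 10⁵.
36.6 g/L / 7.97 × 10⁵ = 4.59 × 10⁻⁵ g/L = 45.9 ng/mL.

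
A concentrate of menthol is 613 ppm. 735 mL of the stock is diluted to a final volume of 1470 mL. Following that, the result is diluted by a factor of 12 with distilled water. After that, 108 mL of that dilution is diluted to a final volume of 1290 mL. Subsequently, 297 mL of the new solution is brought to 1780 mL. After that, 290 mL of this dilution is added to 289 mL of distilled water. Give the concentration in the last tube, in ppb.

179 ppb

Overall dilution factor = 2 × 12 × 11.94 × 5.993 × 1.997 = 3430.
613 ppm / 3430 = 0.179 ppm = 179 ppb.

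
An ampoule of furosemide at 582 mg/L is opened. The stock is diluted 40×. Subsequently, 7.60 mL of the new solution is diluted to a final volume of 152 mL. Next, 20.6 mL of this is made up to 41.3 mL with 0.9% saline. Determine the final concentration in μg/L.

Overall dilution factor = 40 × 20 × 2.005 = 1604.
582 mg/L / 1604 = 0.363 mg/L = 363 μg/L.

363 μg/L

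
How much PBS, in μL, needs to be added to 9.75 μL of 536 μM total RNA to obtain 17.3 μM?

V₂ = C₁V₁/C₂ = 536 × 9.75 / 17.3 = 302 μL.
Diluent to add = V₂ − V₁ = 302 − 9.75 = 292 μL.

292 μL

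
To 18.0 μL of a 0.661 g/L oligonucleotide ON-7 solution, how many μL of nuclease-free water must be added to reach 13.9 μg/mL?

13.9 μg/mL = 0.0139 g/L.
V₂ = C₁V₁/C₂ = 0.661 × 18.0 / 0.0139 = 856 μL.
Diluent to add = V₂ − V₁ = 856 − 18.0 = 838 μL.

838 μL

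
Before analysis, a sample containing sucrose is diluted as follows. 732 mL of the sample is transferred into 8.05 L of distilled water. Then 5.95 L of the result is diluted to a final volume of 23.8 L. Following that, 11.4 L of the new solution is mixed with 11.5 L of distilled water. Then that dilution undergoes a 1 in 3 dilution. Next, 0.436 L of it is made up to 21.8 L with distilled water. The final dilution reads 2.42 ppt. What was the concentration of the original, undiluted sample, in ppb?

Overall dilution factor = 12.00 × 4 × 2.009 × 3 × 50 = 1.45 × 10⁴.
Original = 2.42 ppt × 1.45 × 10⁴ = 3.50 × 10⁴ ppt = 35.0 ppb.

35.0 ppb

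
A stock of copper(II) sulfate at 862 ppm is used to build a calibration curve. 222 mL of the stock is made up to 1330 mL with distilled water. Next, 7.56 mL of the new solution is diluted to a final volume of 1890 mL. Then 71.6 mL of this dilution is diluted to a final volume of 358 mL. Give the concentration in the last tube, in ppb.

115 ppb

Overall dilution factor = 5.991 × 250 × 5 = 7489.
862 ppm / 7489 = 0.115 ppm = 115 ppb.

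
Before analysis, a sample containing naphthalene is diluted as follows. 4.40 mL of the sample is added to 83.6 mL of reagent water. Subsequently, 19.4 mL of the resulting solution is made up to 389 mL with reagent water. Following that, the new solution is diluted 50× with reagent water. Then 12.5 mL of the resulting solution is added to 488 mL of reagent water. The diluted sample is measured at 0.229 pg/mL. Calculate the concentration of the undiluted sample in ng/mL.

Overall dilution factor = 20 × 20.05 × 50 × 40.04 = 8.03 × 10⁵.
Original = 0.229 pg/mL × 8.03 × 10⁵ = 1.84 × 10⁵ pg/mL = 184 ng/mL.

184 ng/mL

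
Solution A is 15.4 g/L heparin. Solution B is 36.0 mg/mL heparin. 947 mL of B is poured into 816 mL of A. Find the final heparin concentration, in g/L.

C_B = 36.0 mg/mL = 36.0 g/L.
C_mix = (C_A·V_A + C_B·V_B)/(V_A + V_B) = (15.4×816 + 36.0×947) / 1763 = 26.5 g/L.

26.5 g/L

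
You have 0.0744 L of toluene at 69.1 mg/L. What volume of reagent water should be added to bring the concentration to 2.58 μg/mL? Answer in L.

1.92 L

2.58 μg/mL = 2.58 mg/L.
V₂ = C₁V₁/C₂ = 69.1 × 0.0744 / 2.58 = 1.99 L.
Diluent to add = V₂ − V₁ = 1.99 − 0.0744 = 1.92 L.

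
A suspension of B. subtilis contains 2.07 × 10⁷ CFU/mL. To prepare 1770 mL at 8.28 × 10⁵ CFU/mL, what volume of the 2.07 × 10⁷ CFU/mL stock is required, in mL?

V₁ = C₂V₂/C₁ = 8.28 × 10⁵ × 1770 / 2.07 × 10⁷ = 70.8 mL.

70.8 mL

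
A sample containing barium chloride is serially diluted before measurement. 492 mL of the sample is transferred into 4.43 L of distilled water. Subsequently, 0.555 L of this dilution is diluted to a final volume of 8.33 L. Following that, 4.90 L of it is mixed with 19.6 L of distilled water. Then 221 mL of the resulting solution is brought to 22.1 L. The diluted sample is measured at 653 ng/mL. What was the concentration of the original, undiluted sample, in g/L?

49.0 g/L

Overall dilution factor = 10.00 × 15.01 × 5 × 100 = 7.51 × 10⁴.
Original = 653 ng/mL × 7.51 × 10⁴ = 4.90 × 10⁷ ng/mL = 49.0 g/L.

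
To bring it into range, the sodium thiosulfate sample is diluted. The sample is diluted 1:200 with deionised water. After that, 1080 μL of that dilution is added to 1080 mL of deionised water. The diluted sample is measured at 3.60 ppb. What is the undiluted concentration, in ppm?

721 ppm

Overall dilution factor = 200 × 1001 = 2.00 × 10⁵.
Original = 3.60 ppb × 2.00 × 10⁵ = 7.21 × 10⁵ ppb = 721 ppm.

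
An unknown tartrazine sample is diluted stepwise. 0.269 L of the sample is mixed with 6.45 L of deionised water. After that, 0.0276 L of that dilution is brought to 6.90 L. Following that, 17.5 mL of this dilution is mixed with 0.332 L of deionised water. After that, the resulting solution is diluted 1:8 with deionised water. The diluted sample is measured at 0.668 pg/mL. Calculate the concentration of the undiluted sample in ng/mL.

666 ng/mL

Overall dilution factor = 24.98 × 250 × 19.97 × 8 = 9.98 × 10⁵.
Original = 0.668 pg/mL × 9.98 × 10⁵ = 6.66 × 10⁵ pg/mL = 666 ng/mL.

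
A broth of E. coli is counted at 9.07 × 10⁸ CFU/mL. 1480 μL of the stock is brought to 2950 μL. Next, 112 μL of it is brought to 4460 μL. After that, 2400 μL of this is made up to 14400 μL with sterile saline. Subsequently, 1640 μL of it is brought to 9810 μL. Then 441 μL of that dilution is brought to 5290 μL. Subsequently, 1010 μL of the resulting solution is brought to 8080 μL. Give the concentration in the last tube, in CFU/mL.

3320 CFU/mL

Overall dilution factor = 1.993 × 39.82 × 6 × 5.982 × 12.00 × 8 = 2.73 × 10⁵.
9.07 × 10⁸ CFU/mL / 2.73 × 10⁵ = 3320 CFU/mL.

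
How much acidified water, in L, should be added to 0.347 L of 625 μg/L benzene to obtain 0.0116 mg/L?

18.3 L

0.0116 mg/L = 11.6 μg/L.
V₂ = C₁V₁/C₂ = 625 × 0.347 / 11.6 = 18.7 L.
Diluent to add = V₂ − V₁ = 18.7 − 0.347 = 18.3 L.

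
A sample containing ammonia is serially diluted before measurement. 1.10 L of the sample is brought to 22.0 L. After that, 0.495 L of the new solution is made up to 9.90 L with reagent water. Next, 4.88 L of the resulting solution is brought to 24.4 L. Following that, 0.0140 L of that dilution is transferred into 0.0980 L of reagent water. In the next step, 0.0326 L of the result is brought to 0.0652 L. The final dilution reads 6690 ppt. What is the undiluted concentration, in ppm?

214 ppm

Overall dilution factor = 20 × 20 × 5 × 8 × 2 = 3.20 × 10⁴.
Original = 6690 ppt × 3.20 × 10⁴ = 2.14 × 10⁸ ppt = 214 ppm.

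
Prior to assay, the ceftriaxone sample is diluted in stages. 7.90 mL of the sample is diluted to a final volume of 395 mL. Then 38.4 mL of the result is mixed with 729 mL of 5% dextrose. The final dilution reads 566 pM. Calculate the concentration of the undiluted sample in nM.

Overall dilution factor = 50 × 19.98 = 999.
Original = 566 pM × 999 = 5.66 × 10⁵ pM = 566 nM.

566 nM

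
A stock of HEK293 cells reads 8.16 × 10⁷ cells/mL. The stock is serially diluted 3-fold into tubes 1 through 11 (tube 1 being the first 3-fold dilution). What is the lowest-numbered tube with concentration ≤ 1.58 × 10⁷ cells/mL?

tube 2

Tube n has concentration 8.16 × 10⁷ cells/mL / 3ⁿ.
Need 3ⁿ ≥ 8.16 × 10⁷ cells/mL / 1.58 × 10⁷ cells/mL = 5.16, so n ≥ 1.49.
First such tube: n = 2.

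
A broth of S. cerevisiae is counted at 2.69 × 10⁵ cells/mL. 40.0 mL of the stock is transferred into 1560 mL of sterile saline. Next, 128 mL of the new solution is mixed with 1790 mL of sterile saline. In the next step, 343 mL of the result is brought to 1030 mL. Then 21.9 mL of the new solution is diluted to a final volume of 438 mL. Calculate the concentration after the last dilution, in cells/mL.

7.47 cells/mL

Overall dilution factor = 40 × 14.98 × 3.003 × 20 = 3.60 × 10⁴.
2.69 × 10⁵ cells/mL / 3.60 × 10⁴ = 7.47 cells/mL.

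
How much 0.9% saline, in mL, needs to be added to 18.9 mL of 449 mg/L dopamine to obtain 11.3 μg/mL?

732 mL

11.3 μg/mL = 11.3 mg/L.
V₂ = C₁V₁/C₂ = 449 × 18.9 / 11.3 = 751 mL.
Diluent to add = V₂ − V₁ = 751 − 18.9 = 732 mL.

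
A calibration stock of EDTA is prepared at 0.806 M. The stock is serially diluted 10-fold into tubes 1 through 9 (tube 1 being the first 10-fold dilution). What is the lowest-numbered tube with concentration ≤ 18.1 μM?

Tube n has concentration 0.806 M / 10ⁿ.
Need 10ⁿ ≥ 0.806 M / 18.1 μM = 4.45 × 10⁴, so n ≥ 4.65.
First such tube: n = 5.

tube 5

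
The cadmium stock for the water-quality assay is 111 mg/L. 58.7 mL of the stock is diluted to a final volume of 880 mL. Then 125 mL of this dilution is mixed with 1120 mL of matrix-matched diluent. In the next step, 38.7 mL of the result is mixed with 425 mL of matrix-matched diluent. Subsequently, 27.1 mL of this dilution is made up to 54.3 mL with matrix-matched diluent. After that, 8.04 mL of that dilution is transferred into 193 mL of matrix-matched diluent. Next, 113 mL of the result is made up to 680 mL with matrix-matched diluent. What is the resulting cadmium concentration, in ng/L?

Overall dilution factor = 14.99 × 9.960 × 11.98 × 2.004 × 25.00 × 6.018 = 5.39 × 10⁵.
111 mg/L / 5.39 × 10⁵ = 2.06 × 10⁻⁴ mg/L = 206 ng/L.

206 ng/L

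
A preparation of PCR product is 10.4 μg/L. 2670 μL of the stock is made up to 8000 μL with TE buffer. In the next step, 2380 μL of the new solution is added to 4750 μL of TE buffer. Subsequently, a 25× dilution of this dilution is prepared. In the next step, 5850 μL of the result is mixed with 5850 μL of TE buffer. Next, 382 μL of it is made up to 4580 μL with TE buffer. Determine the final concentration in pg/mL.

1.93 pg/mL

Overall dilution factor = 2.996 × 2.996 × 25 × 2 × 11.99 = 5381.
10.4 μg/L / 5381 = 1.93 × 10⁻³ μg/L = 1.93 pg/mL.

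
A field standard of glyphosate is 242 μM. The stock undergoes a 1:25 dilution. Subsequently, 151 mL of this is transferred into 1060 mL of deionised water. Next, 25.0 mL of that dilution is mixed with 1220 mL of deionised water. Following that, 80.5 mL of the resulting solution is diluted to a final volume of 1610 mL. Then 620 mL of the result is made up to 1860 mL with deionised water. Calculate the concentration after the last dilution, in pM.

Overall dilution factor = 25 × 8.020 × 49.80 × 20 × 3 = 5.99 × 10⁵.
242 μM / 5.99 × 10⁵ = 4.04 × 10⁻⁴ μM = 404 pM.

404 pM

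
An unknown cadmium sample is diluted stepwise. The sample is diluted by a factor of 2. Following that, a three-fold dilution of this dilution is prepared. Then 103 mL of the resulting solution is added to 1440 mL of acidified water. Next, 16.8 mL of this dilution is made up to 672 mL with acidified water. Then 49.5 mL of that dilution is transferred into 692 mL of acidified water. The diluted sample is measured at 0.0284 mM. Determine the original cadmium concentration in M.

Overall dilution factor = 2 × 3 × 14.98 × 40 × 14.98 = 5.39 × 10⁴.
Original = 0.0284 mM × 5.39 × 10⁴ = 1530 mM = 1.53 M.

1.53 M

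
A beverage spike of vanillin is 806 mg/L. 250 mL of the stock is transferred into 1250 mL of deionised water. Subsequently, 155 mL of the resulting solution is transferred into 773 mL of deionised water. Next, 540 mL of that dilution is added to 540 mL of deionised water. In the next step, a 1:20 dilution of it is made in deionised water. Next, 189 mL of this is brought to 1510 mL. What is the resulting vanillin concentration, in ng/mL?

70.2 ng/mL

Overall dilution factor = 6 × 5.987 × 2 × 20 × 7.989 = 1.15 × 10⁴.
806 mg/L / 1.15 × 10⁴ = 0.0702 mg/L = 70.2 ng/mL.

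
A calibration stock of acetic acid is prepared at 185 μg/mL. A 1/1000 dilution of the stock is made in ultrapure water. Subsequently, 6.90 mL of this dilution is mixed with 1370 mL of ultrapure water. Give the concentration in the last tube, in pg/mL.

927 pg/mL

Overall dilution factor = 1000 × 199.6 = 2.00 × 10⁵.
185 μg/mL / 2.00 × 10⁵ = 9.27 × 10⁻⁴ μg/mL = 927 pg/mL.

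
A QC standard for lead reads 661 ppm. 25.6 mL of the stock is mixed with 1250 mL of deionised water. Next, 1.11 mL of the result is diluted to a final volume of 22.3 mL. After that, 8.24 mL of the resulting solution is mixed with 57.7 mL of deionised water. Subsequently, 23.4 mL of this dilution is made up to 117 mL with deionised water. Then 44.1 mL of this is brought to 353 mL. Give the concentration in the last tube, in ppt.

Overall dilution factor = 49.83 × 20.09 × 8.002 × 5 × 8.005 = 3.21 × 10⁵.
661 ppm / 3.21 × 10⁵ = 2.06 × 10⁻³ ppm = 2060 ppt.

2060 ppt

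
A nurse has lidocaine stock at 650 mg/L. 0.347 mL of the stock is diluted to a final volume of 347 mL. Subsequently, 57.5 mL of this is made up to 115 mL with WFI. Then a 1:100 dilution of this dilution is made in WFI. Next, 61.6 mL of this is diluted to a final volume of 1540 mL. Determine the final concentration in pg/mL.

Overall dilution factor = 1000 × 2 × 100 × 25 = 5.00 × 10⁶.
650 mg/L / 5.00 × 10⁶ = 1.30 × 10⁻⁴ mg/L = 130 pg/mL.

130 pg/mL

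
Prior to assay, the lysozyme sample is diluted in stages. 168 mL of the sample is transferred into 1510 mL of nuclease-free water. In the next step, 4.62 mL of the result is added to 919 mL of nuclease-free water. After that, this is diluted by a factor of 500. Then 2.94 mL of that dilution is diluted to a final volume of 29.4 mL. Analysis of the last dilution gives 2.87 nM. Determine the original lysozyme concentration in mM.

28.7 mM

Overall dilution factor = 9.988 × 199.9 × 500 × 10 = 9.98 × 10⁶.
Original = 2.87 nM × 9.98 × 10⁶ = 2.87 × 10⁷ nM = 28.7 mM.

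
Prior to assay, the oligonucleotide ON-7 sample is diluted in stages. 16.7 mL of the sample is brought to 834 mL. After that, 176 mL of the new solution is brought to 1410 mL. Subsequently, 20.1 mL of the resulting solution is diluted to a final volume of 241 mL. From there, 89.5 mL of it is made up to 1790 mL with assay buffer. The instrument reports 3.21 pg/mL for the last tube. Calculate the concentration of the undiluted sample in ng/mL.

Overall dilution factor = 49.94 × 8.011 × 11.99 × 20 = 9.59 × 10⁴.
Original = 3.21 pg/mL × 9.59 × 10⁴ = 3.08 × 10⁵ pg/mL = 308 ng/mL.

308 ng/mL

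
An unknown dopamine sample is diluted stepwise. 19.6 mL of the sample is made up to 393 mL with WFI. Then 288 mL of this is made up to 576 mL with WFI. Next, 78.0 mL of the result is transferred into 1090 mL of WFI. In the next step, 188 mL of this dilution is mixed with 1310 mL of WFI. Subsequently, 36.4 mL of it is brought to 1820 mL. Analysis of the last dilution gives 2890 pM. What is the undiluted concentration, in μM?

Overall dilution factor = 20.05 × 2 × 14.97 × 7.968 × 50 = 2.39 × 10⁵.
Original = 2890 pM × 2.39 × 10⁵ = 6.91 × 10⁸ pM = 691 μM.

691 μM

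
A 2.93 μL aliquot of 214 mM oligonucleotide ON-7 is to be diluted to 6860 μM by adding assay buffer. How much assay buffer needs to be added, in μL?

88.5 μL

6860 μM = 6.86 mM.
V₂ = C₁V₁/C₂ = 214 × 2.93 / 6.86 = 91.4 μL.
Diluent to add = V₂ − V₁ = 91.4 − 2.93 = 88.5 μL.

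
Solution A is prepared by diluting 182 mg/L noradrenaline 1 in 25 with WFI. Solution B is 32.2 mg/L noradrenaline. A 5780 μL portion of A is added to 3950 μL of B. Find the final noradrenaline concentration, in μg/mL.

C_A = 182 mg/L / 25 = 7.28 mg/L.
C_mix = (C_A·V_A + C_B·V_B)/(V_A + V_B) = (7.28×5780 + 32.2×3950) / 9730 = 17.4 mg/L = 17.4 μg/mL.

17.4 μg/mL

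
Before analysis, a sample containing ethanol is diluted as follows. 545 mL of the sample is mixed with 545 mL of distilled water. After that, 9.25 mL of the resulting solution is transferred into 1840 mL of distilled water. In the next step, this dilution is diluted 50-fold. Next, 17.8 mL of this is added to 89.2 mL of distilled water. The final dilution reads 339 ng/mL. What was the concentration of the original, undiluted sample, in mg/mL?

Overall dilution factor = 2 × 199.9 × 50 × 6.011 = 1.20 × 10⁵.
Original = 339 ng/mL × 1.20 × 10⁵ = 4.07 × 10⁷ ng/mL = 40.7 mg/mL.

40.7 mg/mL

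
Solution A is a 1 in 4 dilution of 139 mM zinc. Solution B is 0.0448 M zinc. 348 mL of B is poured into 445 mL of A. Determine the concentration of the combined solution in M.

C_A = 139 mM / 4 = 34.8 mM.
C_B = 0.0448 M = 44.8 mM.
C_mix = (C_A·V_A + C_B·V_B)/(V_A + V_B) = (34.8×445 + 44.8×348) / 793.0 = 39.2 mM = 0.0392 M.

0.0392 M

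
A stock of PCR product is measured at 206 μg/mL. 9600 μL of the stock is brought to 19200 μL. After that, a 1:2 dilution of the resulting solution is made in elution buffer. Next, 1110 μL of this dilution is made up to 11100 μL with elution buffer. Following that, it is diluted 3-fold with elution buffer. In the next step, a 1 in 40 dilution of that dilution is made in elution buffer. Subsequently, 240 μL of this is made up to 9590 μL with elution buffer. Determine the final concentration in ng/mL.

Overall dilution factor = 2 × 2 × 10 × 3 × 40 × 39.96 = 1.92 × 10⁵.
206 μg/mL / 1.92 × 10⁵ = 1.07 × 10⁻³ μg/mL = 1.07 ng/mL.

1.07 ng/mL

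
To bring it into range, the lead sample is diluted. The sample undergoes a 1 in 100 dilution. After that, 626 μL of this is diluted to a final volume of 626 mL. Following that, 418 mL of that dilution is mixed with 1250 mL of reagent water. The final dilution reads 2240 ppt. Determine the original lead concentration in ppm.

Overall dilution factor = 100 × 1000 × 3.990 = 3.99 × 10⁵.
Original = 2240 ppt × 3.99 × 10⁵ = 8.94 × 10⁸ ppt = 894 ppm.

894 ppm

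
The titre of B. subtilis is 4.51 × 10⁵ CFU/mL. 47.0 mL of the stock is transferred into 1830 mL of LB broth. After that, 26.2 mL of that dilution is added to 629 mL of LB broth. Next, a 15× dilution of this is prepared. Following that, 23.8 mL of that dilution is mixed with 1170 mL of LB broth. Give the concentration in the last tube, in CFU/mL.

0.600 CFU/mL

Overall dilution factor = 39.94 × 25.01 × 15 × 50.16 = 7.51 × 10⁵.
4.51 × 10⁵ CFU/mL / 7.51 × 10⁵ = 0.600 CFU/mL.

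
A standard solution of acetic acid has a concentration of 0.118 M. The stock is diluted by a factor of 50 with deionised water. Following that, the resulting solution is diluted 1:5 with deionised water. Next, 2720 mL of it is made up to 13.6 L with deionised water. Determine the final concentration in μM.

Overall dilution factor = 50 × 5 × 5 = 1250.
0.118 M / 1250 = 9.44 × 10⁻⁵ M = 94.4 μM.

94.4 μM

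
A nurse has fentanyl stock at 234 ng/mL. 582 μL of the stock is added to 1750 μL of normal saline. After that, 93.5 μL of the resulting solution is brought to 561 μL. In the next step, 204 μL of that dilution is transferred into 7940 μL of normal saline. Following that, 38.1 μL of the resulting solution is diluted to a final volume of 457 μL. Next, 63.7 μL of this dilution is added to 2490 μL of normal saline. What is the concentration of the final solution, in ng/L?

0.507 ng/L

Overall dilution factor = 4.007 × 6 × 39.92 × 11.99 × 40.09 = 4.62 × 10⁵.
234 ng/mL / 4.62 × 10⁵ = 5.07 × 10⁻⁴ ng/mL = 0.507 ng/L.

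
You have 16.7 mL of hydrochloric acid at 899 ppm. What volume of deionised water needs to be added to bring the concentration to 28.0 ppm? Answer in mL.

V₂ = C₁V₁/C₂ = 899 × 16.7 / 28.0 = 536 mL.
Diluent to add = V₂ − V₁ = 536 − 16.7 = 519 mL.

519 mL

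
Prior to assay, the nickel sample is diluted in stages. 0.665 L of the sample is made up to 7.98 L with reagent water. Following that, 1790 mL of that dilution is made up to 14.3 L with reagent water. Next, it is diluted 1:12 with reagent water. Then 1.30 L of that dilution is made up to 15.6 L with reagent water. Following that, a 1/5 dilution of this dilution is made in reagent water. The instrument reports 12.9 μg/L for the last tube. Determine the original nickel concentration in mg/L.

Overall dilution factor = 12 × 7.989 × 12 × 12 × 5 = 6.90 × 10⁴.
Original = 12.9 μg/L × 6.90 × 10⁴ = 8.90 × 10⁵ μg/L = 890 mg/L.

890 mg/L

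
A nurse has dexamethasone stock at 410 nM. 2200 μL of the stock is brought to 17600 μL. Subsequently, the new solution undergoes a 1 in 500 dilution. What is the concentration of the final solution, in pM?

103 pM

Overall dilution factor = 8 × 500 = 4000.
410 nM / 4000 = 0.102 nM = 103 pM.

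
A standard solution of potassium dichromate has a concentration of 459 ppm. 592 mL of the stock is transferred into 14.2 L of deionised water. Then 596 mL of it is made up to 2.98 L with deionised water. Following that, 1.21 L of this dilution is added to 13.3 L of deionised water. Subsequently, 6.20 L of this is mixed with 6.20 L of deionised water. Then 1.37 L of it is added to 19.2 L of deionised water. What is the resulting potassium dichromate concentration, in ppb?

Overall dilution factor = 24.99 × 5 × 11.99 × 2 × 15.01 = 4.50 × 10⁴.
459 ppm / 4.50 × 10⁴ = 0.0102 ppm = 10.2 ppb.

10.2 ppb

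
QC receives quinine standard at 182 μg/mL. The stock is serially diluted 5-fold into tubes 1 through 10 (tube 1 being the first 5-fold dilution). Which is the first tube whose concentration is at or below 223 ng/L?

tube 9

Tube n has concentration 182 μg/mL / 5ⁿ.
Need 5ⁿ ≥ 182 μg/mL / 223 ng/L = 8.16 × 10⁵, so n ≥ 8.46.
First such tube: n = 9.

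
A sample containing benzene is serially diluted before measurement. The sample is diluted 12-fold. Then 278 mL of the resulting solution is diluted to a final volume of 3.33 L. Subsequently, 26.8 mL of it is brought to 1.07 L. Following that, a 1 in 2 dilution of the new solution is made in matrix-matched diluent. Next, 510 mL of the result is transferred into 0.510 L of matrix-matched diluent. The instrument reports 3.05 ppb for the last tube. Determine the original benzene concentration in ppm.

70.0 ppm

Overall dilution factor = 12 × 11.98 × 39.93 × 2 × 2 = 2.30 × 10⁴.
Original = 3.05 ppb × 2.30 × 10⁴ = 7.00 × 10⁴ ppb = 70.0 ppm.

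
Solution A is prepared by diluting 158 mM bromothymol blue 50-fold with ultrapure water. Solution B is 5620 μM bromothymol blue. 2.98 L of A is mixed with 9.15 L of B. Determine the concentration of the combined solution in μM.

5020 μM

C_A = 158 mM / 50 = 3.16 mM.
C_B = 5620 μM = 5.62 mM.
C_mix = (C_A·V_A + C_B·V_B)/(V_A + V_B) = (3.16×2.98 + 5.62×9.15) / 12.13 = 5.02 mM = 5020 μM.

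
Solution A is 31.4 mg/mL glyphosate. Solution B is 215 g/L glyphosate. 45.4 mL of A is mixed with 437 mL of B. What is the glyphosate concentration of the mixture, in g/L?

C_B = 215 g/L = 215 mg/mL.
C_mix = (C_A·V_A + C_B·V_B)/(V_A + V_B) = (31.4×45.4 + 215×437) / 482.4 = 198 mg/mL = 198 g/L.

198 g/L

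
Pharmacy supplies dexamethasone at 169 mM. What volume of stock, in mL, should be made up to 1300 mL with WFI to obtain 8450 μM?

8450 μM = 8.45 mM.
V₁ = C₂V₂/C₁ = 8.45 × 1300 / 169 = 65.0 mL.

65.0 mL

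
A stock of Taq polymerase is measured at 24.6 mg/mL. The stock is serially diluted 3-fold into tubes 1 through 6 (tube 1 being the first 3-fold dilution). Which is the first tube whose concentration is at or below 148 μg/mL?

tube 5

Tube n has concentration 24.6 mg/mL / 3ⁿ.
Need 3ⁿ ≥ 24.6 mg/mL / 148 μg/mL = 166, so n ≥ 4.65.
First such tube: n = 5.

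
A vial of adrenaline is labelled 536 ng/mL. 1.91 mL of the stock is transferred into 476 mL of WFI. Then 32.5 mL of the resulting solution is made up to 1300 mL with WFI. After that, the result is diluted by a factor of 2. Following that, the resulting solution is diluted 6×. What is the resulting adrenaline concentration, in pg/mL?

4.46 pg/mL

Overall dilution factor = 250.2 × 40 × 2 × 6 = 1.20 × 10⁵.
536 ng/mL / 1.20 × 10⁵ = 4.46 × 10⁻³ ng/mL = 4.46 pg/mL.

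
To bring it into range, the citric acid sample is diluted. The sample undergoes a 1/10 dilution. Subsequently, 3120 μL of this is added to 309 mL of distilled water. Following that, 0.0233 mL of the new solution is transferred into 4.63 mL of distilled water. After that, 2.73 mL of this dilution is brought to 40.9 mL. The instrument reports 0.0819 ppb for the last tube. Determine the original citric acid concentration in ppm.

Overall dilution factor = 10 × 100.0 × 199.7 × 14.98 = 2.99 × 10⁶.
Original = 0.0819 ppb × 2.99 × 10⁶ = 2.45 × 10⁵ ppb = 245 ppm.

245 ppm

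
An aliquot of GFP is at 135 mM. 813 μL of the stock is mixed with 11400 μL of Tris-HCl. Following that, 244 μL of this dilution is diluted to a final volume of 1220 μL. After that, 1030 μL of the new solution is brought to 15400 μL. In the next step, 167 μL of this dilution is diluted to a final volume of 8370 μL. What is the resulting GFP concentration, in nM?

Overall dilution factor = 15.02 × 5 × 14.95 × 50.12 = 5.63 × 10⁴.
135 mM / 5.63 × 10⁴ = 2.40 × 10⁻³ mM = 2400 nM.

2400 nM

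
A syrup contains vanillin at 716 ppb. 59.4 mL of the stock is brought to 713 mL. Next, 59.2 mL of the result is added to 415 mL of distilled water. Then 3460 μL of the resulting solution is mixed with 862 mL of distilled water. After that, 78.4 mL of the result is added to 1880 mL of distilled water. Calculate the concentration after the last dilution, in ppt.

1.19 ppt

Overall dilution factor = 12.00 × 8.010 × 250.1 × 24.98 = 6.01 × 10⁵.
716 ppb / 6.01 × 10⁵ = 1.19 × 10⁻³ ppb = 1.19 ppt.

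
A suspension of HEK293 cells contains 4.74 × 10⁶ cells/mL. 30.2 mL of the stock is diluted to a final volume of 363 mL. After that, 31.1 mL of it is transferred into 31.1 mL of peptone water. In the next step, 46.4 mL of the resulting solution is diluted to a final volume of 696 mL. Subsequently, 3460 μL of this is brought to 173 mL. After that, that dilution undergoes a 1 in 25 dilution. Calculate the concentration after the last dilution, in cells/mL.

Overall dilution factor = 12.02 × 2 × 15 × 50 × 25 = 4.51 × 10⁵.
4.74 × 10⁶ cells/mL / 4.51 × 10⁵ = 10.5 cells/mL.

10.5 cells/mL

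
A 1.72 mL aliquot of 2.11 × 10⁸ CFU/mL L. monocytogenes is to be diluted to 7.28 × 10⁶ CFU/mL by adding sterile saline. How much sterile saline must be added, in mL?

V₂ = C₁V₁/C₂ = 2.11 × 10⁸ × 1.72 / 7.28 × 10⁶ = 49.9 mL.
Diluent to add = V₂ − V₁ = 49.9 − 1.72 = 48.1 mL.

48.1 mL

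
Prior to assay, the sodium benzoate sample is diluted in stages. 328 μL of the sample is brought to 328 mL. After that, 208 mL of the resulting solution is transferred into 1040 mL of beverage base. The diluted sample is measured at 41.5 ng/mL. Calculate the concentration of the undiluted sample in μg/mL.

Overall dilution factor = 1000 × 6 = 6000.
Original = 41.5 ng/mL × 6000 = 2.49 × 10⁵ ng/mL = 249 μg/mL.

249 μg/mL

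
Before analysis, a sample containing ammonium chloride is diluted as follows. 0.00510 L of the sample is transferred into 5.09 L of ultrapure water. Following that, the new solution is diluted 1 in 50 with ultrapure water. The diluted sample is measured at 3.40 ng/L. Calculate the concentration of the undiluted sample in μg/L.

170 μg/L

Overall dilution factor = 999.0 × 50 = 5.00 × 10⁴.
Original = 3.40 ng/L × 5.00 × 10⁴ = 1.70 × 10⁵ ng/L = 170 μg/L.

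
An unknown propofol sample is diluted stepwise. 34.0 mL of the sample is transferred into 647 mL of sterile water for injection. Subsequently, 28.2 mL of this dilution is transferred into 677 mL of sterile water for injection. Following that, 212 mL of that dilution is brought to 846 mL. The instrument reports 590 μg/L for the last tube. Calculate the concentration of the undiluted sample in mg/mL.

1.18 mg/mL

Overall dilution factor = 20.03 × 25.01 × 3.991 = 1999.
Original = 590 μg/L × 1999 = 1.18 × 10⁶ μg/L = 1.18 mg/mL.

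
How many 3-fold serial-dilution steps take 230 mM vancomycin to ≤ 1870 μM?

Need 3ⁿ ≥ 123, so n ≥ log(123)/log(3) = 4.38.
Minimum whole steps: n = 5.

5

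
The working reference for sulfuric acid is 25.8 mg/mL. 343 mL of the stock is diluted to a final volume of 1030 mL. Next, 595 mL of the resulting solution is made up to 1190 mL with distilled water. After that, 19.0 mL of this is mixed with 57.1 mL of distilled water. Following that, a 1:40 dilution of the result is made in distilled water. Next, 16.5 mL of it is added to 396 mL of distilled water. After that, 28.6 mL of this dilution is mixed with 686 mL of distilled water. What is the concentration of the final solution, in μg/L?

Overall dilution factor = 3.003 × 2 × 4.005 × 40 × 25 × 24.99 = 6.01 × 10⁵.
25.8 mg/mL / 6.01 × 10⁵ = 4.29 × 10⁻⁵ mg/mL = 42.9 μg/L.

42.9 μg/L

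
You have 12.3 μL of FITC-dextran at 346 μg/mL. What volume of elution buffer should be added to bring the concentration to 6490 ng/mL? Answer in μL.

643 μL

6490 ng/mL = 6.49 μg/mL.
V₂ = C₁V₁/C₂ = 346 × 12.3 / 6.49 = 656 μL.
Diluent to add = V₂ − V₁ = 656 − 12.3 = 643 μL.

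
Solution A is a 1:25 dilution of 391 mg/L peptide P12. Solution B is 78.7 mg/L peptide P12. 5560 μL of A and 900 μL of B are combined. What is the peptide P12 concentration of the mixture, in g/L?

C_A = 391 mg/L / 25 = 15.6 mg/L.
C_mix = (C_A·V_A + C_B·V_B)/(V_A + V_B) = (15.6×5560 + 78.7×900) / 6460 = 24.4 mg/L = 0.0244 g/L.

0.0244 g/L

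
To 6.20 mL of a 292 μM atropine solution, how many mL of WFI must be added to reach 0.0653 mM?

21.5 mL

0.0653 mM = 65.3 μM.
V₂ = C₁V₁/C₂ = 292 × 6.20 / 65.3 = 27.7 mL.
Diluent to add = V₂ − V₁ = 27.7 − 6.20 = 21.5 mL.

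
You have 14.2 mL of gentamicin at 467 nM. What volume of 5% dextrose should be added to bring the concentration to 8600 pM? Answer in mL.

757 mL

8600 pM = 8.60 nM.
V₂ = C₁V₁/C₂ = 467 × 14.2 / 8.60 = 771 mL.
Diluent to add = V₂ − V₁ = 771 − 14.2 = 757 mL.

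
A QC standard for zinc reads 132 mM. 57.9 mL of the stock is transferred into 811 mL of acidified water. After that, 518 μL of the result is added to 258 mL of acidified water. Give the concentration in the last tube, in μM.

17.6 μM

Overall dilution factor = 15.01 × 499.1 = 7489.
132 mM / 7489 = 0.0176 mM = 17.6 μM.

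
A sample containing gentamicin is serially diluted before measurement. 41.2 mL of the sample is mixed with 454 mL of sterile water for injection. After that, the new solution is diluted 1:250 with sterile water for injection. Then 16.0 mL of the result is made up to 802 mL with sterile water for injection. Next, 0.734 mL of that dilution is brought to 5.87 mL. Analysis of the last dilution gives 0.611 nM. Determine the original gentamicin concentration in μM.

736 μM

Overall dilution factor = 12.02 × 250 × 50.12 × 7.997 = 1.20 × 10⁶.
Original = 0.611 nM × 1.20 × 10⁶ = 7.36 × 10⁵ nM = 736 μM.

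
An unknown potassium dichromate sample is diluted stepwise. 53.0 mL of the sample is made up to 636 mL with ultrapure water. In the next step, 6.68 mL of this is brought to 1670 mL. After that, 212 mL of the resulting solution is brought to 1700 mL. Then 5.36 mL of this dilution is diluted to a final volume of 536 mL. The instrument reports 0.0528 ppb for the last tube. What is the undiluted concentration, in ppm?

127 ppm

Overall dilution factor = 12 × 250 × 8.019 × 100 = 2.41 × 10⁶.
Original = 0.0528 ppb × 2.41 × 10⁶ = 1.27 × 10⁵ ppb = 127 ppm.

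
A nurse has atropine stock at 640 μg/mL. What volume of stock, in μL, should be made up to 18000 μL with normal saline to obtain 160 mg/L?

160 mg/L = 160 μg/mL.
V₁ = C₂V₂/C₁ = 160 × 18000 / 640 = 4500 μL.

4500 μL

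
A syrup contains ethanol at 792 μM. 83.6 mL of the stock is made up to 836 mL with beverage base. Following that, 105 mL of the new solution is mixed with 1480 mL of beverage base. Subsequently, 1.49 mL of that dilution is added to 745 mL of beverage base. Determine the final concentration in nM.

Overall dilution factor = 10 × 15.10 × 501 = 7.56 × 10⁴.
792 μM / 7.56 × 10⁴ = 0.0105 μM = 10.5 nM.

10.5 nM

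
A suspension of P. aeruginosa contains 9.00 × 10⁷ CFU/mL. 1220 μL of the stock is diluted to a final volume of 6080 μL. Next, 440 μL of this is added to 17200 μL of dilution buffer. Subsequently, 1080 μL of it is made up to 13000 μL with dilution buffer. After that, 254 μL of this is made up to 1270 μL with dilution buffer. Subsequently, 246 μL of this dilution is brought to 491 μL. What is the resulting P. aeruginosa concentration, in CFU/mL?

3750 CFU/mL

Overall dilution factor = 4.984 × 40.09 × 12.04 × 5 × 1.996 = 2.40 × 10⁴.
9.00 × 10⁷ CFU/mL / 2.40 × 10⁴ = 3750 CFU/mL.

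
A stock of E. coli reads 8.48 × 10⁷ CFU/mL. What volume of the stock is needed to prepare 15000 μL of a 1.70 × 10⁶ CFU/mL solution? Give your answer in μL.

V₁ = C₂V₂/C₁ = 1.70 × 10⁶ × 15000 / 8.48 × 10⁷ = 301 μL.

301 μL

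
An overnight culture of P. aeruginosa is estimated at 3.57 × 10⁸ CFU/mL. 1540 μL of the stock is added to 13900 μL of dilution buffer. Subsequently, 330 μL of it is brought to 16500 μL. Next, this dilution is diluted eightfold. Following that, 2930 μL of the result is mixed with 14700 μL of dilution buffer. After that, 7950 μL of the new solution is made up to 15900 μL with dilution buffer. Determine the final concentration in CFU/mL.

7400 CFU/mL

Overall dilution factor = 10.03 × 50 × 8 × 6.017 × 2 = 4.83 × 10⁴.
3.57 × 10⁸ CFU/mL / 4.83 × 10⁴ = 7400 CFU/mL.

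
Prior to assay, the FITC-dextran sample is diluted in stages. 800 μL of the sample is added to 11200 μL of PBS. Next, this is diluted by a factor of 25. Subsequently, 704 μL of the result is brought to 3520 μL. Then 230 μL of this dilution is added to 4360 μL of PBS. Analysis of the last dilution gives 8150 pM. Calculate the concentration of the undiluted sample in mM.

Overall dilution factor = 15 × 25 × 5 × 19.96 = 3.74 × 10⁴.
Original = 8150 pM × 3.74 × 10⁴ = 3.05 × 10⁸ pM = 0.305 mM.

0.305 mM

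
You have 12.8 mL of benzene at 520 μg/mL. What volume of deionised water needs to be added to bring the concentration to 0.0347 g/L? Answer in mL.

0.0347 g/L = 34.7 μg/mL.
V₂ = C₁V₁/C₂ = 520 × 12.8 / 34.7 = 192 mL.
Diluent to add = V₂ − V₁ = 192 − 12.8 = 179 mL.

179 mL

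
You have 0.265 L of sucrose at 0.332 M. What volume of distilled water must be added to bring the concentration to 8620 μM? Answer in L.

8620 μM = 8.62 × 10⁻³ M.
V₂ = C₁V₁/C₂ = 0.332 × 0.265 / 8.62 × 10⁻³ = 10.2 L.
Diluent to add = V₂ − V₁ = 10.2 − 0.265 = 9.94 L.

9.94 L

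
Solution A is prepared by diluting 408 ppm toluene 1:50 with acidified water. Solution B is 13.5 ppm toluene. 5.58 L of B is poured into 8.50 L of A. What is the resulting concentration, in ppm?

C_A = 408 ppm / 50 = 8.16 ppm.
C_mix = (C_A·V_A + C_B·V_B)/(V_A + V_B) = (8.16×8.50 + 13.5×5.58) / 14.08 = 10.3 ppm.

10.3 ppm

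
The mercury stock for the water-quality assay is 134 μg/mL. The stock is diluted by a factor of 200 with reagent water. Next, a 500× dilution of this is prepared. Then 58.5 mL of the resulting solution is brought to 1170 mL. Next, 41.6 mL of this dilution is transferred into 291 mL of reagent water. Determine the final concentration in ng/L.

8.38 ng/L

Overall dilution factor = 200 × 500 × 20 × 7.995 = 1.60 × 10⁷.
134 μg/mL / 1.60 × 10⁷ = 8.38 × 10⁻⁶ μg/mL = 8.38 ng/L.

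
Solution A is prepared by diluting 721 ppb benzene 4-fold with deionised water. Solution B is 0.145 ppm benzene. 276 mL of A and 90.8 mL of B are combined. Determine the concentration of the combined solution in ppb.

172 ppb

C_A = 721 ppb / 4 = 180 ppb.
C_B = 0.145 ppm = 145 ppb.
C_mix = (C_A·V_A + C_B·V_B)/(V_A + V_B) = (180×276 + 145×90.8) / 366.8 = 172 ppb.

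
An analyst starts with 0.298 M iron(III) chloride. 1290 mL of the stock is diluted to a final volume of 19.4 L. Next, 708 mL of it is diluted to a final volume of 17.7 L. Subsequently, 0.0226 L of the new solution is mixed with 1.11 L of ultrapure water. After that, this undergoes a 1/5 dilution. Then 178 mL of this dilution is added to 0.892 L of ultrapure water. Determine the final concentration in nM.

Overall dilution factor = 15.04 × 25 × 50.12 × 5 × 6.011 = 5.66 × 10⁵.
0.298 M / 5.66 × 10⁵ = 5.26 × 10⁻⁷ M = 526 nM.

526 nM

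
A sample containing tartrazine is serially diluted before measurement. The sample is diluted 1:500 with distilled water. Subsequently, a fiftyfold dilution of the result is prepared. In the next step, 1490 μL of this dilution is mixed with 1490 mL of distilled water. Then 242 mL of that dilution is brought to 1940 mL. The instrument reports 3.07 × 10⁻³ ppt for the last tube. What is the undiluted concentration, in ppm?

Overall dilution factor = 500 × 50 × 1001 × 8.017 = 2.01 × 10⁸.
Original = 3.07 × 10⁻³ ppt × 2.01 × 10⁸ = 6.16 × 10⁵ ppt = 0.616 ppm.

0.616 ppm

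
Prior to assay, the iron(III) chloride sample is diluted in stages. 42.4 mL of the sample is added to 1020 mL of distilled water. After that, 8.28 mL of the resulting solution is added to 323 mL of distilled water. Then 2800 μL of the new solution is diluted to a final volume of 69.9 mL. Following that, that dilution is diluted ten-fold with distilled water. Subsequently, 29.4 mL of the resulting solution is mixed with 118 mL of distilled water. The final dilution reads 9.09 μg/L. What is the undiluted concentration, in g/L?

11.4 g/L

Overall dilution factor = 25.06 × 40.01 × 24.96 × 10 × 5.014 = 1.25 × 10⁶.
Original = 9.09 μg/L × 1.25 × 10⁶ = 1.14 × 10⁷ μg/L = 11.4 g/L.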